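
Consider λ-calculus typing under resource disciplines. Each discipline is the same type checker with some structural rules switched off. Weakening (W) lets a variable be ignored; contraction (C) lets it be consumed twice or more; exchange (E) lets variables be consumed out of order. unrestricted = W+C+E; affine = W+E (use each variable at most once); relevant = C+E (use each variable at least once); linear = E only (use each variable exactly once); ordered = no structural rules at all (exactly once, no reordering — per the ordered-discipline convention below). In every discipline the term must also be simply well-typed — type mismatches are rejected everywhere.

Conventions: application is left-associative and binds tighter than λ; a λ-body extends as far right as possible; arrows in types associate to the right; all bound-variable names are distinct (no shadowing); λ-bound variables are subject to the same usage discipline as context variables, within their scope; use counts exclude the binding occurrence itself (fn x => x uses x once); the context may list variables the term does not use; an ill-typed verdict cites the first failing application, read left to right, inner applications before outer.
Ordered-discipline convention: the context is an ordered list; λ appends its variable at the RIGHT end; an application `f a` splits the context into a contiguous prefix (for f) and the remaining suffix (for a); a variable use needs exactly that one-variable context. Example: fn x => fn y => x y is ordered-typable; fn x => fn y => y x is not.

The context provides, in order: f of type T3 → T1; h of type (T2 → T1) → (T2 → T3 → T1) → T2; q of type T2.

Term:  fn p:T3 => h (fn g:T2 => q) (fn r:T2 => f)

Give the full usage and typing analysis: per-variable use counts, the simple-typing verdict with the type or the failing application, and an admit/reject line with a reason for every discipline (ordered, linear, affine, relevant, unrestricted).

usage: f=1; h=1; q=1; p (λ-bound)=0; g (λ-bound)=0; r (λ-bound)=0
use order (left to right): h, q, f
typing: ill-typed: a function awaiting T2 → T1 gets T2 → T2
ordered: ✗, the type mismatch rejects it
linear: ✗, not simply typable
affine: ✗, fails simple typing
relevant: ✗, a type mismatch blocks all five
unrestricted: ✗, the type mismatch rejects it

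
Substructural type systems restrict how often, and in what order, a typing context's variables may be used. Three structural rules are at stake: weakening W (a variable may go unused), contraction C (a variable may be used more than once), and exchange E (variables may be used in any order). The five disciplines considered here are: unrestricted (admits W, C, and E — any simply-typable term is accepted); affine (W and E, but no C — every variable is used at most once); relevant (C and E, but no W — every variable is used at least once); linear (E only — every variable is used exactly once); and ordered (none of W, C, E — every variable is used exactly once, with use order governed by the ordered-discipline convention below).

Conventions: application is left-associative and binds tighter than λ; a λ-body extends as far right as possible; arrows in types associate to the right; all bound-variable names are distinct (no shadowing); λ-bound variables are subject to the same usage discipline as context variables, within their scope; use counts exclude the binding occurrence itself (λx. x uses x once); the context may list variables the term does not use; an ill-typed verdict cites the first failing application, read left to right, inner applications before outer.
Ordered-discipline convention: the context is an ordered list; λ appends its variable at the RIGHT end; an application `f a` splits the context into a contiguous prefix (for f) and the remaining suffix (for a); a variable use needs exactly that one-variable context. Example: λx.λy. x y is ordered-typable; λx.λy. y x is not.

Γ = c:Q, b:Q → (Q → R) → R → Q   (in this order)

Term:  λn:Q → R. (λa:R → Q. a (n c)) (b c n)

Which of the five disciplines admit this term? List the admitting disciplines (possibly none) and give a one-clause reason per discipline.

admitted in: relevant, unrestricted
use counts: c=2; b=1; n (λ-bound)=2; a (λ-bound)=1
use order (left to right): a, n, c, b, c, n
typing: ✓ — (Q → R) → Q
ordered: ✗ — c ×2, n ×2 used more than once (contraction)
linear: ✗ — c ×2, n ×2 used more than once (contraction)
affine: ✗ — c ×2, n ×2 used more than once (contraction)
relevant: ✓ — c, b, n, a: all used, weakening unneeded
unrestricted: ✓ — type-checks ((Q → R) → Q) and nothing is barred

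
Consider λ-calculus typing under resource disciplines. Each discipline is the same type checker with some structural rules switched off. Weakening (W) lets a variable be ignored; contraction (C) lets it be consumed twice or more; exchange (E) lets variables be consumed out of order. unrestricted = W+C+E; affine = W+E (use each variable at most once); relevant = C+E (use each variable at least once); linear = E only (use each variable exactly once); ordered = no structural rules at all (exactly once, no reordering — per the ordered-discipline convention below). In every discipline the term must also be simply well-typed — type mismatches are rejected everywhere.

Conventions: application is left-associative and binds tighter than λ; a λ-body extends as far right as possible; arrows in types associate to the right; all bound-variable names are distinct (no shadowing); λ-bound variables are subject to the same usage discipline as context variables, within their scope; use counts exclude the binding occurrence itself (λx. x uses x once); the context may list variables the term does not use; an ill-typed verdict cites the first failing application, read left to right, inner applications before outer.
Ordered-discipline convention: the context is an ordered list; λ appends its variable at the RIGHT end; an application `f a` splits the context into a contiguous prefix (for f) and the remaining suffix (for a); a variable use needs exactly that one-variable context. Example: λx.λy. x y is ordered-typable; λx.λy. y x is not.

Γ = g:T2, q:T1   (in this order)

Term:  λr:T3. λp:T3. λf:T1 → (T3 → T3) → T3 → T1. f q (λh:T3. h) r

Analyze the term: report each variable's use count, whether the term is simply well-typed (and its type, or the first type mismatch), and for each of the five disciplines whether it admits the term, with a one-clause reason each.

variable uses: g ×0; q ×1; r [bound] ×1; p [bound] ×0; f [bound] ×1; h [bound] ×1
uses in reading order: f, q, h, r
typing: the term checks, with type T3 → T3 → (T1 → (T3 → T3) → T3 → T1) → T1
ordered: ✗ — unused: g, p — weakening required
linear: ✗ — unused: g, p — weakening required
affine: ✓ — g, q, r, p, f, h: no repeats, contraction unneeded
relevant: ✗ — unused: g, p — weakening required
unrestricted: ✓ — well-typed at T3 → T3 → (T1 → (T3 → T3) → T3 → T1) → T1; no restrictions here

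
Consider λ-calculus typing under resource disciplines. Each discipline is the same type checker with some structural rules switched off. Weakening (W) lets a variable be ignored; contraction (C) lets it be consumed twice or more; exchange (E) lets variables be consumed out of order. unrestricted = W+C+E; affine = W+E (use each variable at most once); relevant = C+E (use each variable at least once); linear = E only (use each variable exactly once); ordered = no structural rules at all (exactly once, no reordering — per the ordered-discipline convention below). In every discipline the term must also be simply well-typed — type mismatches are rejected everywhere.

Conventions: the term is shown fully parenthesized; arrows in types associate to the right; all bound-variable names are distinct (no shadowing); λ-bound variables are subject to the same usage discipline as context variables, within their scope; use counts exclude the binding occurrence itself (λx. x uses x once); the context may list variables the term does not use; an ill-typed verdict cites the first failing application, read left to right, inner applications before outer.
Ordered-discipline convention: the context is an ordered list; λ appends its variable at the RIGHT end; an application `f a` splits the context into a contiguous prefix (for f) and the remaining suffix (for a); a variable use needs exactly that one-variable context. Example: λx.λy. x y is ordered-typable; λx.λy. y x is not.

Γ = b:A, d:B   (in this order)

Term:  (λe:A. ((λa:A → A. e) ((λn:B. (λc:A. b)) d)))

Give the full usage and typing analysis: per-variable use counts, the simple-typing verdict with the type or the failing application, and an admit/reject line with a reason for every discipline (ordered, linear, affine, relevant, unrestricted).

variable uses: b ×1; d ×1; e (bound) ×1; a (bound) ×0; n (bound) ×0; c (bound) ×0
uses in reading order: e, b, d
typing: well-typed — term : A → A
ordered: ✗ — a, n, c never used (weakening)
linear: ✗ — a, n, c never used (weakening)
affine: ✓ — b, d, e, a, n, c: no repeats, contraction unneeded
relevant: ✗ — a, n, c never used (weakening)
unrestricted: ✓ — type-checks (A → A) and nothing is barred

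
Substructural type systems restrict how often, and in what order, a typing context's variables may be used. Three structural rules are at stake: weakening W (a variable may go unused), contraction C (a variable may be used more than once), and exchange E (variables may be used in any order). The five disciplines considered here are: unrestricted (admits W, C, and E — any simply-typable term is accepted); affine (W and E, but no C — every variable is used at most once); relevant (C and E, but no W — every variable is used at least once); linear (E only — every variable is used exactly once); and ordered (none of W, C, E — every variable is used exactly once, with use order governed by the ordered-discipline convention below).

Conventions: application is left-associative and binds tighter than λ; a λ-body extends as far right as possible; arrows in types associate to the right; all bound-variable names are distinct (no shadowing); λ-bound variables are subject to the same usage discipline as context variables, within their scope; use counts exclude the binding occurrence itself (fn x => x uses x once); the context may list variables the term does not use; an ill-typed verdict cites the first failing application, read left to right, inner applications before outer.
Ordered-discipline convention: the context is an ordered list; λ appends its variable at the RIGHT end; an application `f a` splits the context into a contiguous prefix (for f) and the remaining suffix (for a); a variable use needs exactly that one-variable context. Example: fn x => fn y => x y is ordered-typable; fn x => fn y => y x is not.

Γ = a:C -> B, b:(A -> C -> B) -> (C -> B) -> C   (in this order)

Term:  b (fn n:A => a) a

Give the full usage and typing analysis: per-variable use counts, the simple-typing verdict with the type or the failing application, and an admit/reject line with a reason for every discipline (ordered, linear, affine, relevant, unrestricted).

use counts: a ×2, b ×1, n (λ-bound) ×0
left-to-right use order: b, a, a
typing: the term checks, with type C
ordered: ✗, needs contraction — a ×2; unused: n — weakening required
linear: ✗, needs contraction — a ×2; unused: n — weakening required
affine: ✗, needs contraction — a ×2
relevant: ✗, unused: n — weakening required
unrestricted: ✓, type-checks (C) and nothing is barred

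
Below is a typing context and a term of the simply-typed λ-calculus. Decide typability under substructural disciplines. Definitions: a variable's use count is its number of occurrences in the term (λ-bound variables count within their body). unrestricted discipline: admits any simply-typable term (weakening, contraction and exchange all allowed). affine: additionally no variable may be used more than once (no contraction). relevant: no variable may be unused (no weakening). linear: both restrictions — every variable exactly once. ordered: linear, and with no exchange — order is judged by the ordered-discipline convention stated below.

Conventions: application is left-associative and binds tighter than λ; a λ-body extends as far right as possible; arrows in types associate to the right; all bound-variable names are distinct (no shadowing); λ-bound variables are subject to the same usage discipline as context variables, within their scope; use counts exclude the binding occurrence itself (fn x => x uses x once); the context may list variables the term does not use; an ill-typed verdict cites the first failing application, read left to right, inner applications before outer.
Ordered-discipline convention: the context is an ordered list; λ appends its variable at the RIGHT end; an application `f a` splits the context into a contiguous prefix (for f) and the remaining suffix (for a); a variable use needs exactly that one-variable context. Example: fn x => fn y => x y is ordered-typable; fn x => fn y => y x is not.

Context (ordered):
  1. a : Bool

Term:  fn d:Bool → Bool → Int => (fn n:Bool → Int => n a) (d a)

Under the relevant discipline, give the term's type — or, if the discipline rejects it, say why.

term : (Bool → Bool → Int) → Int
use counts: a: 2×, d (bound): 1×, n (bound): 1×
left-to-right use order: n, a, d, a
typing: well-typed — term : (Bool → Bool → Int) → Int
summary: ordered ✗ · linear ✗ · affine ✗ · relevant ✓ · unrestricted ✓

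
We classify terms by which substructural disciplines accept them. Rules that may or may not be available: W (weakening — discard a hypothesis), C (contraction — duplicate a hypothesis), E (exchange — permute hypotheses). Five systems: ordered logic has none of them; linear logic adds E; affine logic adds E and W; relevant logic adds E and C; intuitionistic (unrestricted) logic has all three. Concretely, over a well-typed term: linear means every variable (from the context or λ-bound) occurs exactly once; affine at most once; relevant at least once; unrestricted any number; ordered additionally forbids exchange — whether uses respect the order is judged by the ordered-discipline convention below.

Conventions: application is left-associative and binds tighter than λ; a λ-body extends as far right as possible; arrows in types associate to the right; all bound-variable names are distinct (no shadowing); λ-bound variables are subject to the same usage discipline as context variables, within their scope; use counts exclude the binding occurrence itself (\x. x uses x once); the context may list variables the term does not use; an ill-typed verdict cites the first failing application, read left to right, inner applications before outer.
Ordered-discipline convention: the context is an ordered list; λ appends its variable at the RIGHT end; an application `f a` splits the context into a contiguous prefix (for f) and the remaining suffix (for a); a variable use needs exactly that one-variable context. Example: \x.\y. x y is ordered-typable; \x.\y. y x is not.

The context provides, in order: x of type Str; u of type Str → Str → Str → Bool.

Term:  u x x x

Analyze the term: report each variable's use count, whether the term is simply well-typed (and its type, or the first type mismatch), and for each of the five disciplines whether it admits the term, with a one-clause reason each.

counts: x ×3, u ×1
use order (left to right): u, x, x, x
typing: well-typed at Bool
ordered ✗ (uses contraction: x ×3)
linear ✗ (uses contraction: x ×3)
affine ✗ (uses contraction: x ×3)
relevant ✓ (every one of x, u appears)
unrestricted ✓ (well-typed at Bool; no restrictions here)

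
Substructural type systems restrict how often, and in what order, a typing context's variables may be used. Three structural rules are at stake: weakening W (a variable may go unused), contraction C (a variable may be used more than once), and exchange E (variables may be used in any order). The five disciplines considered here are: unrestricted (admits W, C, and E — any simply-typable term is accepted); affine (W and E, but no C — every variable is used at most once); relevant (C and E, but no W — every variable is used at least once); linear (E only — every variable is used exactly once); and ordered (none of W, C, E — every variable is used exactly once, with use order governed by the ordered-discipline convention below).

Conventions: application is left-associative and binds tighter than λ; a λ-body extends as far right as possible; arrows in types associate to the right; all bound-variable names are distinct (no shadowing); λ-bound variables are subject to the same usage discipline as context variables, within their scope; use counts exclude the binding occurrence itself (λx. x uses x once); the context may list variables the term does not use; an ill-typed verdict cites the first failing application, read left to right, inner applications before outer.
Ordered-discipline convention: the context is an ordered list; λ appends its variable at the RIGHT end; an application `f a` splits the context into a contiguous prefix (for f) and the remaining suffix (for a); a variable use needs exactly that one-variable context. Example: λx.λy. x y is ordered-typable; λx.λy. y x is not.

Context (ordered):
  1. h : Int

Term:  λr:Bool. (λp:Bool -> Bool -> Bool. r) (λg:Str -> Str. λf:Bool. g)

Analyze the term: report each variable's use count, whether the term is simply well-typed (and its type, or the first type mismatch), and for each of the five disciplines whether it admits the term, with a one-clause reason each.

use counts: h: 0×; r (bound): 1×; p (bound): 0×; g (bound): 1×; f (bound): 0×
left-to-right use order: r, g
typing: ill-typed: an argument (Str -> Str) -> Bool -> Str -> Str mismatches the expected Bool -> Bool -> Bool
ordered ✗ (a type mismatch blocks all five)
linear ✗ (the type mismatch rejects it)
affine ✗ (not simply typable)
relevant ✗ (fails simple typing)
unrestricted ✗ (a type mismatch blocks all five)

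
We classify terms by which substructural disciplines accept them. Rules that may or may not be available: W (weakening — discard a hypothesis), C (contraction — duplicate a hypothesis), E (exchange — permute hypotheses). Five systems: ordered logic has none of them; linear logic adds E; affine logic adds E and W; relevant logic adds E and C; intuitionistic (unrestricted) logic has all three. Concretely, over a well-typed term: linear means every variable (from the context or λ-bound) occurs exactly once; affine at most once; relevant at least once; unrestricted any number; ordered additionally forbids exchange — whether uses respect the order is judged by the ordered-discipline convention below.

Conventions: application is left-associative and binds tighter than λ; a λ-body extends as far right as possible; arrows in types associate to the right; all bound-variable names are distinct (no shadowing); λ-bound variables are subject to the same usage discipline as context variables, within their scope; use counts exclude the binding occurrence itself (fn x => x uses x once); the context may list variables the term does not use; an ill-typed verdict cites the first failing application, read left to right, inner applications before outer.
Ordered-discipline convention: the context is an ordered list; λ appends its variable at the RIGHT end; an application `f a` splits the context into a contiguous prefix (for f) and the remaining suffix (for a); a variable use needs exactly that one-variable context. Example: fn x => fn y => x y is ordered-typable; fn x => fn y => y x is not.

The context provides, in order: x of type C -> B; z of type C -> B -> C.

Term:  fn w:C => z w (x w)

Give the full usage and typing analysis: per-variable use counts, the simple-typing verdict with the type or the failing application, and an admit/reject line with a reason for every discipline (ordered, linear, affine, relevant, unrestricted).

variable uses: x: 1×, z: 1×, w (λ-bound): 2×
order of uses: z, w, x, w
typing: ✓ — C -> C
ordered: ✗, needs contraction — w ×2
linear: ✗, needs contraction — w ×2
affine: ✗, needs contraction — w ×2
relevant: ✓, x, z, w: all used, weakening unneeded
unrestricted: ✓, type-checks (C -> C) and nothing is barred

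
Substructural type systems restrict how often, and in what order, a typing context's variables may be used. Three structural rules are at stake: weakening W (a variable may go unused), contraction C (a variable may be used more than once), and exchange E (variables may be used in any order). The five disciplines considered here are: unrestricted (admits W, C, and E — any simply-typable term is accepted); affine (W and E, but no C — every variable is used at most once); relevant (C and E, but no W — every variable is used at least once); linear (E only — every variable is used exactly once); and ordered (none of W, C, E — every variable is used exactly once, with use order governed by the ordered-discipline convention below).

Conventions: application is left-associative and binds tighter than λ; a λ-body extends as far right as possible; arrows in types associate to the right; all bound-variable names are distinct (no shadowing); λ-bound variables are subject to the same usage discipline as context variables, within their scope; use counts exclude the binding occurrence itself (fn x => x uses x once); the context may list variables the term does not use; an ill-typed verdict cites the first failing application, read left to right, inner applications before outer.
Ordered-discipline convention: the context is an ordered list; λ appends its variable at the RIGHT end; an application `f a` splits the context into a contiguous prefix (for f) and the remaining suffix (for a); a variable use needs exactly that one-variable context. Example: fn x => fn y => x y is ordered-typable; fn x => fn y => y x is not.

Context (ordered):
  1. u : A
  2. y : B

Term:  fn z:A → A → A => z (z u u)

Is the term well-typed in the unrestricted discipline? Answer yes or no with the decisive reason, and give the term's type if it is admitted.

yes — type-checks ((A → A → A) → A → A) and nothing is barred; term : (A → A → A) → A → A
usage: u=2, y=0, z (bound)=2
left-to-right use order: z, z, u, u
typing: well-typed at (A → A → A) → A → A
summary: ordered ✗ · linear ✗ · affine ✗ · relevant ✗ · unrestricted ✓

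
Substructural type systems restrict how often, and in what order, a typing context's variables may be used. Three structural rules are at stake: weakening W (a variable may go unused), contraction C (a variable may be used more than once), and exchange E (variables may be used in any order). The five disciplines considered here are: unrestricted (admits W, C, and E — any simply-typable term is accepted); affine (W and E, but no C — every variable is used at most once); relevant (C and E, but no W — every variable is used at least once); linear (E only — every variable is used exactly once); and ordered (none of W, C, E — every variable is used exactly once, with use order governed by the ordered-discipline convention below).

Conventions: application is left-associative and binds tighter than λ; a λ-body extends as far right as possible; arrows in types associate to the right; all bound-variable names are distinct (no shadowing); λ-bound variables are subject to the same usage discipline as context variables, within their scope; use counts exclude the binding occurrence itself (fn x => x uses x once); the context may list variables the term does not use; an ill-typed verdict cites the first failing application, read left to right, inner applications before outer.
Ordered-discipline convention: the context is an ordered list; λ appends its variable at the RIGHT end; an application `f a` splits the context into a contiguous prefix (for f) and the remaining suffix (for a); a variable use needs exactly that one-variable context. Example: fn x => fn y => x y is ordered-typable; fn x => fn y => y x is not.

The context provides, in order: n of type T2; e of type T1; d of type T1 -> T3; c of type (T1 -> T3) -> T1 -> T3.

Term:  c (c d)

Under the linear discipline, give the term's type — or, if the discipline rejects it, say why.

not well-typed under linear — c ×2 used more than once (contraction); unused: n, e — weakening required
usage: n: 0×, e: 0×, d: 1×, c: 2×
use order (left to right): c, c, d
typing: well-typed at T1 -> T3
summary: ordered ✗ · linear ✗ · affine ✗ · relevant ✗ · unrestricted ✓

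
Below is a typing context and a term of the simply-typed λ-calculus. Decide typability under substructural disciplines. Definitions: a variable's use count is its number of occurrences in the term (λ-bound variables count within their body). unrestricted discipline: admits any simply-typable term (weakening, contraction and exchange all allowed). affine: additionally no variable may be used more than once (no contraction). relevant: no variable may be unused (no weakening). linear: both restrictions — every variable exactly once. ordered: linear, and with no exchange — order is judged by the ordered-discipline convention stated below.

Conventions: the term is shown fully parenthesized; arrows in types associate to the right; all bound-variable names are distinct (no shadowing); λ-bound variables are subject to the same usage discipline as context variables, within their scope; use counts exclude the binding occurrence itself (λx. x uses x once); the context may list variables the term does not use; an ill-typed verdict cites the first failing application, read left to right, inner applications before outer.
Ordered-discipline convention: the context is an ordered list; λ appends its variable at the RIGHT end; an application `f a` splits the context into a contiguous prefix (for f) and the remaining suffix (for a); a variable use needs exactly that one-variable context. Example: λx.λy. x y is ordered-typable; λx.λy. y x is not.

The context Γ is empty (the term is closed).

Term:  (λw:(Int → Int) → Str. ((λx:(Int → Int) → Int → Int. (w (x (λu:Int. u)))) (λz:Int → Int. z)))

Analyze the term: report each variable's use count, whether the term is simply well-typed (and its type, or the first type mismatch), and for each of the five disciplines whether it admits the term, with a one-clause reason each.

use counts: w (λ-bound) ×1, x (λ-bound) ×1, u (λ-bound) ×1, z (λ-bound) ×1
left-to-right use order: w, x, u, z
typing: well-typed at ((Int → Int) → Str) → Str
ordered: ✓, single-use (w, x, u, z), ordered derivation ok
linear: ✓, each of w, x, u, z used exactly once
affine: ✓, at most one use each (w, x, u, z)
relevant: ✓, none of w, x, u, z goes unused
unrestricted: ✓, well-typed at ((Int → Int) → Str) → Str; no restrictions here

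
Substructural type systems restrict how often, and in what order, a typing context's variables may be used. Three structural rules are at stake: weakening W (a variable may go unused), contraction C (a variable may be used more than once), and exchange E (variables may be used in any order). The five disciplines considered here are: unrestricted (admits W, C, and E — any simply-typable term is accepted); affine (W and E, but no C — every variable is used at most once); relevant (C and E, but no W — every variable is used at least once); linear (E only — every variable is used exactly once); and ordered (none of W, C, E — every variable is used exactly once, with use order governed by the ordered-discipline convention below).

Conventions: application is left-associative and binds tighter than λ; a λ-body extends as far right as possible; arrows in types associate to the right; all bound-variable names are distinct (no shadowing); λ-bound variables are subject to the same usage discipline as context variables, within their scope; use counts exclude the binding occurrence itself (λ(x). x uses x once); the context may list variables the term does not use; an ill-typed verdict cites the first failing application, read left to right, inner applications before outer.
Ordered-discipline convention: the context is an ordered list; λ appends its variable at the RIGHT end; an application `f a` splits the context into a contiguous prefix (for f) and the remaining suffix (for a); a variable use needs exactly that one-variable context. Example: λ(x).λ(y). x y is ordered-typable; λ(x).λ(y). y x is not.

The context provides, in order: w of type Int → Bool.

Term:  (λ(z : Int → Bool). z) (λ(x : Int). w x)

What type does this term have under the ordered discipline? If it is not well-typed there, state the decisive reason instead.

term : Int → Bool
variable uses: w: 1; z (λ-bound): 1; x (λ-bound): 1
order of uses: z, w, x
typing: well-typed at Int → Bool
across the five disciplines: ordered ✓, linear ✓, affine ✓, relevant ✓, unrestricted ✓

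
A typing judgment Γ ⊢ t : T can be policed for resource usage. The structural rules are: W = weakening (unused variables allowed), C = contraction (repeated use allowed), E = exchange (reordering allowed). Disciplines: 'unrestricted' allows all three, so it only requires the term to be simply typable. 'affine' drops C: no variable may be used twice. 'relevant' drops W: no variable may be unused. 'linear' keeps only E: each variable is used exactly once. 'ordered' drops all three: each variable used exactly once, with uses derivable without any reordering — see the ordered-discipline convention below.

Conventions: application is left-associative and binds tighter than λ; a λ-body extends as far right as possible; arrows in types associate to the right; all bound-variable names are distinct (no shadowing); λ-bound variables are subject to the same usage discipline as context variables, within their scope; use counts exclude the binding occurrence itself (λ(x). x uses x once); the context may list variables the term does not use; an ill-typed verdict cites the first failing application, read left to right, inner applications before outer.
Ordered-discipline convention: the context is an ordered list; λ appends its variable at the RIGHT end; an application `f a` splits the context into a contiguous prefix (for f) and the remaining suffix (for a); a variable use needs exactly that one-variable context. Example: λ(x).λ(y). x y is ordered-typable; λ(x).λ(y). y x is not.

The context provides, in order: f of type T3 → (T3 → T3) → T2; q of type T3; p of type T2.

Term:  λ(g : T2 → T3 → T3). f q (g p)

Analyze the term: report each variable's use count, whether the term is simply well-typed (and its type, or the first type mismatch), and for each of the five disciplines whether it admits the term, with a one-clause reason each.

usage: f: 1; q: 1; p: 1; g (bound): 1
order of uses: f, q, g, p
typing: ✓ — (T2 → T3 → T3) → T2
ordered: ✗, no ordered split (uses run f, q, g, p)
linear: ✓, each of f, q, p, g used exactly once
affine: ✓, f, q, p, g: no repeats, contraction unneeded
relevant: ✓, f, q, p, g: all used, weakening unneeded
unrestricted: ✓, type-checks ((T2 → T3 → T3) → T2) and nothing is barred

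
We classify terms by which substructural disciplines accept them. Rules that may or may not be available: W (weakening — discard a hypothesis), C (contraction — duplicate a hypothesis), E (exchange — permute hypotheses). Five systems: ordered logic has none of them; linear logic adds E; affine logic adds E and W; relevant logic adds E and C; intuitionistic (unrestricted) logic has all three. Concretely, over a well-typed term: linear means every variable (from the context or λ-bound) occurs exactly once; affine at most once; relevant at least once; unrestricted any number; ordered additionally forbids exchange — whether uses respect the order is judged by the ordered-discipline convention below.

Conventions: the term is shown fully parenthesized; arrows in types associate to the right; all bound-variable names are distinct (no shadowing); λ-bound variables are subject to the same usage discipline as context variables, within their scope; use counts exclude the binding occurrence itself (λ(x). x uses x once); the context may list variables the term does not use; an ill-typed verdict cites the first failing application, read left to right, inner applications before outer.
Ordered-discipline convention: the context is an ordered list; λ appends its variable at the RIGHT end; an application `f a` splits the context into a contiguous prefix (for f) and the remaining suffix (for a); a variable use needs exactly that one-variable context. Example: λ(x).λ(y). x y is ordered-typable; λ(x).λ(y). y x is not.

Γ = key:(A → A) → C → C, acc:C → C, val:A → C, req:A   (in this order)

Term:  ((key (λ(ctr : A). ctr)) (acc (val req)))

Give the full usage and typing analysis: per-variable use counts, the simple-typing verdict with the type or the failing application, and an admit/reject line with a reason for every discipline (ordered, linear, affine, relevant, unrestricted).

variable uses: key: 1, acc: 1, val: 1, req: 1, ctr (bound): 1
left-to-right use order: key, ctr, acc, val, req
typing: well-typed at C
ordered: ✓ — key, acc, val, req, ctr: once each, no exchange needed
linear: ✓ — exactly-once usage across key, acc, val, req, ctr
affine: ✓ — key, acc, val, req, ctr: no repeats, contraction unneeded
relevant: ✓ — none of key, acc, val, req, ctr goes unused
unrestricted: ✓ — well-typed at C; no restrictions here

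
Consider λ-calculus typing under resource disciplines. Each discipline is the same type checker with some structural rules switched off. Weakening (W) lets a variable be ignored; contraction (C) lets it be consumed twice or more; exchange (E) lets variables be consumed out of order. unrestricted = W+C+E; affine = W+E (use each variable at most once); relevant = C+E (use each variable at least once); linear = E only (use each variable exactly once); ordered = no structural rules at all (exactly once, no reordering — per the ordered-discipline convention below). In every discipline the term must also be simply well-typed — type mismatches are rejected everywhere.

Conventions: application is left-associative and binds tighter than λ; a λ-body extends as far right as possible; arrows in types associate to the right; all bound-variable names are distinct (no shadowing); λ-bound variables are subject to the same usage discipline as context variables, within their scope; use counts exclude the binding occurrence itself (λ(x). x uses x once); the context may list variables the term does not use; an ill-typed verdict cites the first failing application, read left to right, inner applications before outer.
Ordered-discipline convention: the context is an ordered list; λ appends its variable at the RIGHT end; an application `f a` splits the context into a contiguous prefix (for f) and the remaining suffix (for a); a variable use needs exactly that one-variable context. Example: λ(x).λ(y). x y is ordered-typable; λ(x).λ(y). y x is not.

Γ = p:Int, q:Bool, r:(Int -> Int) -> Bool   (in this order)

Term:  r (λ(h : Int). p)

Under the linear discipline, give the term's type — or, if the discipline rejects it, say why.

not well-typed under linear — q, h left unused
usage: p: 1×, q: 0×, r: 1×, h (λ-bound): 0×
left-to-right use order: r, p
typing: well-typed at Bool
across the five disciplines: ordered ✗; linear ✗; affine ✓; relevant ✗; unrestricted ✓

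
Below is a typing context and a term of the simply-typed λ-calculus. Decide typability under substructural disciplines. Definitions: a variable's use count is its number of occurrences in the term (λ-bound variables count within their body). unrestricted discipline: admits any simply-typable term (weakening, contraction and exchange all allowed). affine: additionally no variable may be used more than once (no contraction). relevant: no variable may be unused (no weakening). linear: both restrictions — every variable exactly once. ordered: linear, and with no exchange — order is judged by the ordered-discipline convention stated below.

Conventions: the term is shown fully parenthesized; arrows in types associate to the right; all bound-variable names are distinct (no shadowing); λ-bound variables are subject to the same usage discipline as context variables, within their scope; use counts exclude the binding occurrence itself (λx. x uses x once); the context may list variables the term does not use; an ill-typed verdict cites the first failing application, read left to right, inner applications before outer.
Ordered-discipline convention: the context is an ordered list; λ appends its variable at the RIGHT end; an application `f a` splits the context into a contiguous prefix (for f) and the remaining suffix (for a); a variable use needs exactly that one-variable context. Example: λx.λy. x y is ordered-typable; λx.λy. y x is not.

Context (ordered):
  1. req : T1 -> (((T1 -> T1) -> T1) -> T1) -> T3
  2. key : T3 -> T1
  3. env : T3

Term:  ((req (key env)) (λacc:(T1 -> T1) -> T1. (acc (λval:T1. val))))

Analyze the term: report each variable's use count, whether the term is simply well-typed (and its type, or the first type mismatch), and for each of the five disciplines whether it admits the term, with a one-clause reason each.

usage: req ×1; key ×1; env ×1; acc [bound] ×1; val [bound] ×1
use order (left to right): req, key, env, acc, val
typing: the term checks, with type T3
ordered ✓ (single-use (req, key, env, acc, val), ordered derivation ok)
linear ✓ (single use per variable (req, key, env, acc, val))
affine ✓ (none of req, key, env, acc, val used more than once)
relevant ✓ (req, key, env, acc, val: all used, weakening unneeded)
unrestricted ✓ (type-checks (T3) and nothing is barred)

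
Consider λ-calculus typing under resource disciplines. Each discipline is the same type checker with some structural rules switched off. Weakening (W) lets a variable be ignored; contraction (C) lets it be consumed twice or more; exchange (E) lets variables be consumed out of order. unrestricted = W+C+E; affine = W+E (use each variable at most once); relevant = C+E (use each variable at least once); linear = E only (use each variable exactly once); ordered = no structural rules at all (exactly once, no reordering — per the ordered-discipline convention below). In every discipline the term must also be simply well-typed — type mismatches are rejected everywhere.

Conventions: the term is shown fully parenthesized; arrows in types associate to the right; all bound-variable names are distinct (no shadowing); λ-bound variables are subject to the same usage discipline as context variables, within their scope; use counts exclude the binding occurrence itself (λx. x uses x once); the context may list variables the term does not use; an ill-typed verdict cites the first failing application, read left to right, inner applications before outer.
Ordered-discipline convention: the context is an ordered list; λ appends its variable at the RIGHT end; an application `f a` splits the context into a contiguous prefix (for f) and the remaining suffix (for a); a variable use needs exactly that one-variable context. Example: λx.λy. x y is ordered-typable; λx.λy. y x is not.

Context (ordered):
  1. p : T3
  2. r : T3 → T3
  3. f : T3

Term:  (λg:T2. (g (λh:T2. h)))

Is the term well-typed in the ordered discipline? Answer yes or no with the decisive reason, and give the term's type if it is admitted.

no — the type mismatch rejects it
variable uses: p: 0; r: 0; f: 0; g [bound]: 1; h [bound]: 1
left-to-right use order: g, h
typing: ill-typed: non-arrow in function slot: T2
per-discipline verdicts: ordered ✗ · linear ✗ · affine ✗ · relevant ✗ · unrestricted ✗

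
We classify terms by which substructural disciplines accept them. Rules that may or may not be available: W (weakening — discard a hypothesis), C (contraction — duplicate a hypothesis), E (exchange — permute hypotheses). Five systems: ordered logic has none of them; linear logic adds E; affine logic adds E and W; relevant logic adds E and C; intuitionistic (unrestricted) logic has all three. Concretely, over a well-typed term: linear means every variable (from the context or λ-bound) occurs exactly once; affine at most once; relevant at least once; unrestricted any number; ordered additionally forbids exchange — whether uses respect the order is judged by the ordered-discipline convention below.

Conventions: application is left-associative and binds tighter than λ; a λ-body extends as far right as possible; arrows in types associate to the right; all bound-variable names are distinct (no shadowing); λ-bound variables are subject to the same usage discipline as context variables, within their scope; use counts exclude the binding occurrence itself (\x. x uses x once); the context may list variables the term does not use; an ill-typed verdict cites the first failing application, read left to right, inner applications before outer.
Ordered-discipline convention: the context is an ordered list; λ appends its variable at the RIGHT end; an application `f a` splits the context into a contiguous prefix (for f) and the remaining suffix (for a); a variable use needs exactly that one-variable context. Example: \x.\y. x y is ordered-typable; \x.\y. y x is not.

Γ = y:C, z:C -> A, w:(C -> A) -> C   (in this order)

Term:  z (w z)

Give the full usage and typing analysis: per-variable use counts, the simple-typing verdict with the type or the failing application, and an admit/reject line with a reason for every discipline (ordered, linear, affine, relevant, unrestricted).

variable uses: y=0, z=2, w=1
use order (left to right): z, w, z
typing: well-typed at A
ordered: ✗, repeated use of z ×2; unused: y — weakening required
linear: ✗, repeated use of z ×2; unused: y — weakening required
affine: ✗, repeated use of z ×2
relevant: ✗, unused: y — weakening required
unrestricted: ✓, well-typed at A; no restrictions here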